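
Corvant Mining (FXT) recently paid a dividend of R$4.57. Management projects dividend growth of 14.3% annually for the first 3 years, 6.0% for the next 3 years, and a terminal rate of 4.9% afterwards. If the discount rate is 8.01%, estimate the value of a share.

Three-stage DDM. Project D₁…D_6; terminal Gordon value at t=6 with g = 0.049; discount at r = 0.0801.
D_1 = 5.2235
D_2 = 5.9705
D_3 = 6.8242
D_4 = 7.2337
D_5 = 7.6677
D_6 = 8.1278
TV_6 = 8.5261/(0.0801−0.049) = 274.1496
P₀ = Σ Dₜ/(1+r)ᵗ + TV_6/(1+r)^6 = 203.6847

R$203.68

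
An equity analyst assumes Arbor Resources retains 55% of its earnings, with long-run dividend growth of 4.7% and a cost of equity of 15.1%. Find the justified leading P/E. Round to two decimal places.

4.33

Payout ratio b = 1 − 0.55 = 0.45.
Justified leading P/E = b/(r−g) = 0.45/(0.151−0.047) = 4.3269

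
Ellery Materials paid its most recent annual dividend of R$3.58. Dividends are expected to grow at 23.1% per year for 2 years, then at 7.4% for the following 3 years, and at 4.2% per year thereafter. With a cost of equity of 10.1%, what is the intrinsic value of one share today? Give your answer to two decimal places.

R$94.62

Three-stage DDM. Project D₁…D_5; terminal Gordon value at t=5 with g = 0.042; discount at r = 0.101.
D_1 = 4.4070
D_2 = 5.4250
D_3 = 5.8264
D_4 = 6.2576
D_5 = 6.7207
TV_5 = 7.0029/(0.101−0.042) = 118.6937
P₀ = Σ Dₜ/(1+r)ᵗ + TV_5/(1+r)^5 = 94.6216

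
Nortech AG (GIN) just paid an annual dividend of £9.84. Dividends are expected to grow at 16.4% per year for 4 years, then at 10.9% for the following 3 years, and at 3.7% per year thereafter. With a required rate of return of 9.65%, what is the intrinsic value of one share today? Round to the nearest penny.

£309.47

Three-stage DDM. Project D₁…D_7; terminal Gordon value at t=7 with g = 0.037; discount at r = 0.0965.
D_1 = 11.4538
D_2 = 13.3322
D_3 = 15.5187
D_4 = 18.0637
D_5 = 20.0327
D_6 = 22.2162
D_7 = 24.6378
TV_7 = 25.5494/(0.0965−0.037) = 429.4014
P₀ = Σ Dₜ/(1+r)ᵗ + TV_7/(1+r)^7 = 309.4730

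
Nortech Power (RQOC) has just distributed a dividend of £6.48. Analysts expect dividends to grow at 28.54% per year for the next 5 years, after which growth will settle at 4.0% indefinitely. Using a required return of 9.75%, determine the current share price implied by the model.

£311.65

Two-stage DDM. Project D₁…D_5 at 0.2854, terminal growth 0.04, discount at r = 0.0975.
D_1 = 8.3294
D_2 = 10.7066
D_3 = 13.7623
D_4 = 17.6900
D_5 = 22.7387
Terminal value at t=5: TV = D_6/(r−g) = 23.6483/(0.0975−0.04) = 411.2747
P₀ = 8.3294/(1+0.0975)^1 + 10.7066/(1+0.0975)^2 + 13.7623/(1+0.0975)^3 + 17.6900/(1+0.0975)^4 + 22.7387/(1+0.0975)^5 + 411.2747/(1+0.0975)^5 = 311.6534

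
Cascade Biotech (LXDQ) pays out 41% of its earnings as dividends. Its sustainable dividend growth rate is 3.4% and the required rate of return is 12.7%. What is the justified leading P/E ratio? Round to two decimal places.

4.41

Justified leading P/E = b/(r−g) = 0.41/(0.127−0.034) = 4.4086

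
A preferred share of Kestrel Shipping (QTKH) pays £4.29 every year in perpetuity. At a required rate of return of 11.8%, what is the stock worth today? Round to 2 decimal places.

Zero-growth DDM (perpetuity): P₀ = D/r = 4.29 / 0.118 = 36.3559

£36.36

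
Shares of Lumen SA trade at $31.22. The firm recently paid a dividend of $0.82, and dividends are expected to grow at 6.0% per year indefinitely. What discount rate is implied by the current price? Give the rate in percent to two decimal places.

8.78%

Rearranging the constant-growth DDM: r = D₁/P₀ + g.
D₁ = 0.82 × (1 + 0.06) = 0.8692.
r = 0.8692 / 31.22 + 0.06 = 0.02784 + 0.06 = 0.08784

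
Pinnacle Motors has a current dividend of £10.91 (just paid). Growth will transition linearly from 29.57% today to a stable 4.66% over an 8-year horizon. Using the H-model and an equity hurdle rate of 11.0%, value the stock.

£351.56

H-model: P₀ = D₀[(1+g_L) + H(g_S−g_L)]/(r−g_L), with H = 8/2 = 4.
P₀ = 10.91 × [(1+0.0466) + 4×(0.2957−0.0466)] / (0.11−0.0466)
   = 10.91 × 2.0430 / 0.0634 = 351.5636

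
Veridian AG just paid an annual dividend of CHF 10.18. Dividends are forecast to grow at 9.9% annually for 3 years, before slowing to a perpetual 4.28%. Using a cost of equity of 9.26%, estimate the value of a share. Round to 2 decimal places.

CHF 247.83

Two-stage DDM. Project D₁…D_3 at 0.099, terminal growth 0.0428, discount at r = 0.0926.
D_1 = 11.1878
D_2 = 12.2954
D_3 = 13.5127
Terminal value at t=3: TV = D_4/(r−g) = 14.0910/(0.0926−0.0428) = 282.9518
P₀ = 11.1878/(1+0.0926)^1 + 12.2954/(1+0.0926)^2 + 13.5127/(1+0.0926)^3 + 282.9518/(1+0.0926)^3 = 247.8338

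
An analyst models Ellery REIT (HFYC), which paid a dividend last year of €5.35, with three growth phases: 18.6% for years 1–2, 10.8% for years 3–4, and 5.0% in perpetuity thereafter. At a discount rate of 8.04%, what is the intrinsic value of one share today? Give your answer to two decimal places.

€259.91

Three-stage DDM. Project D₁…D_4; terminal Gordon value at t=4 with g = 0.05; discount at r = 0.0804.
D_1 = 6.3451
D_2 = 7.5253
D_3 = 8.3380
D_4 = 9.2385
TV_4 = 9.7005/(0.0804−0.05) = 319.0938
P₀ = Σ Dₜ/(1+r)ᵗ + TV_4/(1+r)^4 = 259.9084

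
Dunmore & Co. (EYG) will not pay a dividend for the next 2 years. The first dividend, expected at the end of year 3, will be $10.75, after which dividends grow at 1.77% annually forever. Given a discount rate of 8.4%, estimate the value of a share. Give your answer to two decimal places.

Deferred-dividend DDM. At t=2 the remaining stream is a growing perpetuity with first payment D_3 = 10.75.
V_2 = D_3/(r−g) = 10.75/(0.084−0.0177) = 162.1418
P₀ = V_2/(1+r)^2 = 162.1418/(1+0.084)^2 = 137.9864

$137.99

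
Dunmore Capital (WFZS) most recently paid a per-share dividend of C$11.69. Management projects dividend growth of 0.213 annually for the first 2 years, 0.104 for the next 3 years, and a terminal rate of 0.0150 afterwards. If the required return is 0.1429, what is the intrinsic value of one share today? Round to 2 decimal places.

Three-stage DDM. Project D₁…D_5; terminal Gordon value at t=5 with g = 0.015; discount at r = 0.1429.
D_1 = 14.1800
D_2 = 17.2003
D_3 = 18.9891
D_4 = 20.9640
D_5 = 23.1443
TV_5 = 23.4914/(0.1429−0.015) = 183.6703
P₀ = Σ Dₜ/(1+r)ᵗ + TV_5/(1+r)^5 = 156.6388

C$156.64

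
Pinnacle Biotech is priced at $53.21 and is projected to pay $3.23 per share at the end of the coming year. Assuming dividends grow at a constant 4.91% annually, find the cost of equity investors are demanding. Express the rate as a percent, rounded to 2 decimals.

Rearranging the constant-growth DDM: r = D₁/P₀ + g.
r = 3.2300 / 53.21 + 0.0491 = 0.06070 + 0.0491 = 0.10980

10.98%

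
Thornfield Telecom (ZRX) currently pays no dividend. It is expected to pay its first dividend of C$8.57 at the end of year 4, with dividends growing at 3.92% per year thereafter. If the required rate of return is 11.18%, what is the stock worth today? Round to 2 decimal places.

C$85.89

Deferred-dividend DDM. At t=3 the remaining stream is a growing perpetuity with first payment D_4 = 8.57.
V_3 = D_4/(r−g) = 8.57/(0.1118−0.0392) = 118.0441
P₀ = V_3/(1+r)^3 = 118.0441/(1+0.1118)^3 = 85.8943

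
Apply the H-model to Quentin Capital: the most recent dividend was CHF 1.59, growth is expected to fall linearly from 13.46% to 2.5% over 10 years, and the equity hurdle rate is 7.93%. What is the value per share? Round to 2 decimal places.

H-model: P₀ = D₀[(1+g_L) + H(g_S−g_L)]/(r−g_L), with H = 10/2 = 5.
P₀ = 1.59 × [(1+0.025) + 5×(0.1346−0.025)] / (0.0793−0.025)
   = 1.59 × 1.5730 / 0.0543 = 46.0602

CHF 46.06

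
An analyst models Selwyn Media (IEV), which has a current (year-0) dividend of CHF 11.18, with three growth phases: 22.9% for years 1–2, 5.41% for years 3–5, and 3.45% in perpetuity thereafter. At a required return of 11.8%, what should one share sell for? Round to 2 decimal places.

CHF 202.16

Three-stage DDM. Project D₁…D_5; terminal Gordon value at t=5 with g = 0.0345; discount at r = 0.118.
D_1 = 13.7402
D_2 = 16.8867
D_3 = 17.8003
D_4 = 18.7633
D_5 = 19.7784
TV_5 = 20.4607/(0.118−0.0345) = 245.0389
P₀ = Σ Dₜ/(1+r)ᵗ + TV_5/(1+r)^5 = 202.1615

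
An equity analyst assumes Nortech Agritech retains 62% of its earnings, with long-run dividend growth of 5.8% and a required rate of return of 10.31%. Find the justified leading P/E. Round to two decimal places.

Payout ratio b = 1 − 0.62 = 0.38.
Justified leading P/E = b/(r−g) = 0.38/(0.1031−0.058) = 8.4257

8.43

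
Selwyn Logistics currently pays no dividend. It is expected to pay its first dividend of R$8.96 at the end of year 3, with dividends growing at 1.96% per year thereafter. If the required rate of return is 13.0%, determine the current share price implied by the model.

Deferred-dividend DDM. At t=2 the remaining stream is a growing perpetuity with first payment D_3 = 8.96.
V_2 = D_3/(r−g) = 8.96/(0.13−0.0196) = 81.1594
P₀ = V_2/(1+r)^2 = 81.1594/(1+0.13)^2 = 63.5597

R$63.56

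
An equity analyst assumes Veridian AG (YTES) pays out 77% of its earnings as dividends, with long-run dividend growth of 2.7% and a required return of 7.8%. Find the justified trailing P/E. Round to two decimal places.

Justified trailing P/E = b(1+g)/(r−g) = 0.77×(1+0.027)/(0.078−0.027) = 15.5057

15.51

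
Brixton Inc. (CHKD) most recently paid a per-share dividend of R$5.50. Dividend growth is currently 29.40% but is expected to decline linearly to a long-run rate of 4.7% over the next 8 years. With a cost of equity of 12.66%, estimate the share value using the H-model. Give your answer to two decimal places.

H-model: P₀ = D₀[(1+g_L) + H(g_S−g_L)]/(r−g_L), with H = 8/2 = 4.
P₀ = 5.50 × [(1+0.047) + 4×(0.294−0.047)] / (0.1266−0.047)
   = 5.50 × 2.0350 / 0.0796 = 140.6093

R$140.61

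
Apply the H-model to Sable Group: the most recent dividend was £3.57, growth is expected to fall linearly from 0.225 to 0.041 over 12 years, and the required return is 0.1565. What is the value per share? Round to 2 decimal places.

£66.30

H-model: P₀ = D₀[(1+g_L) + H(g_S−g_L)]/(r−g_L), with H = 12/2 = 6.
P₀ = 3.57 × [(1+0.041) + 6×(0.225−0.041)] / (0.1565−0.041)
   = 3.57 × 2.1450 / 0.1155 = 66.3000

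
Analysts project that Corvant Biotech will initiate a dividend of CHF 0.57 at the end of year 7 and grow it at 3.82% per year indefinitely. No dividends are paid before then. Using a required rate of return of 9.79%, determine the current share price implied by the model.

CHF 5.45

Deferred-dividend DDM. At t=6 the remaining stream is a growing perpetuity with first payment D_7 = 0.57.
V_6 = D_7/(r−g) = 0.57/(0.0979−0.0382) = 9.5477
P₀ = V_6/(1+r)^6 = 9.5477/(1+0.0979)^6 = 5.4516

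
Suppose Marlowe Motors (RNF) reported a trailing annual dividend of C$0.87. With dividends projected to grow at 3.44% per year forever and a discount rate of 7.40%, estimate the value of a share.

C$22.73

Gordon growth model: P₀ = D₁/(r − g). D₁ = 0.87 × (1 + 0.0344) = 0.8999.
P₀ = 0.8999 / (0.074 − 0.0344) = 0.8999 / 0.0396 = 22.7255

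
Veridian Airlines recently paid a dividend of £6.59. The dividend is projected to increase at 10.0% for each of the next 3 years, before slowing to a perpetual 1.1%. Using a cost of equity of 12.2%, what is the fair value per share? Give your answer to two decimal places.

£75.57

Two-stage DDM. Project D₁…D_3 at 0.1, terminal growth 0.011, discount at r = 0.122.
D_1 = 7.2490
D_2 = 7.9739
D_3 = 8.7713
Terminal value at t=3: TV = D_4/(r−g) = 8.8678/(0.122−0.011) = 79.8899
P₀ = 7.2490/(1+0.122)^1 + 7.9739/(1+0.122)^2 + 8.7713/(1+0.122)^3 + 79.8899/(1+0.122)^3 = 75.5653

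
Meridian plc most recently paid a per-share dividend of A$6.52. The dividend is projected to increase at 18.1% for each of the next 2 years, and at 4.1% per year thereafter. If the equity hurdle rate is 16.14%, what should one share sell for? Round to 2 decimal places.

Two-stage DDM. Project D₁…D_2 at 0.181, terminal growth 0.041, discount at r = 0.1614.
D_1 = 7.7001
D_2 = 9.0938
Terminal value at t=2: TV = D_3/(r−g) = 9.4667/(0.1614−0.041) = 78.6270
P₀ = 7.7001/(1+0.1614)^1 + 9.0938/(1+0.1614)^2 + 78.6270/(1+0.1614)^2 = 71.6638

A$71.66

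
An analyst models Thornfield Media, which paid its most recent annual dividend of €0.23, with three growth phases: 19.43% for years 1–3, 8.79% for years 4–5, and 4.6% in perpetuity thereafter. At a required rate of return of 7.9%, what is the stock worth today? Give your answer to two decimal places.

Three-stage DDM. Project D₁…D_5; terminal Gordon value at t=5 with g = 0.046; discount at r = 0.079.
D_1 = 0.2747
D_2 = 0.3281
D_3 = 0.3918
D_4 = 0.4262
D_5 = 0.4637
TV_5 = 0.4850/(0.079−0.046) = 14.6982
P₀ = Σ Dₜ/(1+r)ᵗ + TV_5/(1+r)^5 = 11.5296

€11.53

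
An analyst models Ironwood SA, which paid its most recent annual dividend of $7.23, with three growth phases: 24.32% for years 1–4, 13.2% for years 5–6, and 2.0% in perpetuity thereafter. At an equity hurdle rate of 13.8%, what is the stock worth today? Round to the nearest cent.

Three-stage DDM. Project D₁…D_6; terminal Gordon value at t=6 with g = 0.02; discount at r = 0.138.
D_1 = 8.9883
D_2 = 11.1743
D_3 = 13.8919
D_4 = 17.2704
D_5 = 19.5501
D_6 = 22.1307
TV_6 = 22.5733/(0.138−0.02) = 191.2993
P₀ = Σ Dₜ/(1+r)ᵗ + TV_6/(1+r)^6 = 144.7595

$144.76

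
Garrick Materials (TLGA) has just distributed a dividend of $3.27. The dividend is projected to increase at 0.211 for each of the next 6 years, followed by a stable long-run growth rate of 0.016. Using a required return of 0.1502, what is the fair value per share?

$57.31

Two-stage DDM. Project D₁…D_6 at 0.211, terminal growth 0.016, discount at r = 0.1502.
D_1 = 3.9600
D_2 = 4.7955
D_3 = 5.8074
D_4 = 7.0327
D_5 = 8.5166
D_6 = 10.3137
Terminal value at t=6: TV = D_7/(r−g) = 10.4787/(0.1502−0.016) = 78.0825
P₀ = 3.9600/(1+0.1502)^1 + 4.7955/(1+0.1502)^2 + 5.8074/(1+0.1502)^3 + 7.0327/(1+0.1502)^4 + 8.5166/(1+0.1502)^5 + 10.3137/(1+0.1502)^6 + 78.0825/(1+0.1502)^6 = 57.3092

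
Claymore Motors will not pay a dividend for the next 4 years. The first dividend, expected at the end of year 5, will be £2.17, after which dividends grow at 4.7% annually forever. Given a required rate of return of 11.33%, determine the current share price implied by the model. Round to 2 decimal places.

Deferred-dividend DDM. At t=4 the remaining stream is a growing perpetuity with first payment D_5 = 2.17.
V_4 = D_5/(r−g) = 2.17/(0.1133−0.047) = 32.7300
P₀ = V_4/(1+r)^4 = 32.7300/(1+0.1133)^4 = 21.3058

£21.31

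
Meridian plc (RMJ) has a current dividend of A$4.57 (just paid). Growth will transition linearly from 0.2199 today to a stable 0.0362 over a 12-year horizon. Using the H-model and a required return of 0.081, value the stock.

H-model: P₀ = D₀[(1+g_L) + H(g_S−g_L)]/(r−g_L), with H = 12/2 = 6.
P₀ = 4.57 × [(1+0.0362) + 6×(0.2199−0.0362)] / (0.081−0.0362)
   = 4.57 × 2.1384 / 0.0448 = 218.1359

A$218.14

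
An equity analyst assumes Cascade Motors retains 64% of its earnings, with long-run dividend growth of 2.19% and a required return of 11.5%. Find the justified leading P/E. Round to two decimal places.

3.87

Payout ratio b = 1 − 0.64 = 0.36.
Justified leading P/E = b/(r−g) = 0.36/(0.115−0.0219) = 3.8668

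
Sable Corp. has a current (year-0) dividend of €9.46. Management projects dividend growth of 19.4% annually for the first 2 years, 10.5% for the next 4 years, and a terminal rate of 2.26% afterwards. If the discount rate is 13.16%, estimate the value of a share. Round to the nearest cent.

Three-stage DDM. Project D₁…D_6; terminal Gordon value at t=6 with g = 0.0226; discount at r = 0.1316.
D_1 = 11.2952
D_2 = 13.4865
D_3 = 14.9026
D_4 = 16.4674
D_5 = 18.1964
D_6 = 20.1071
TV_6 = 20.5615/(0.1316−0.0226) = 188.6376
P₀ = Σ Dₜ/(1+r)ᵗ + TV_6/(1+r)^6 = 150.0640

€150.06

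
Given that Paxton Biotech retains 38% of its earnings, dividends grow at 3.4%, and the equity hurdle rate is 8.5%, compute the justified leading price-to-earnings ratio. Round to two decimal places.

12.16

Payout ratio b = 1 − 0.38 = 0.62.
Justified leading P/E = b/(r−g) = 0.62/(0.085−0.034) = 12.1569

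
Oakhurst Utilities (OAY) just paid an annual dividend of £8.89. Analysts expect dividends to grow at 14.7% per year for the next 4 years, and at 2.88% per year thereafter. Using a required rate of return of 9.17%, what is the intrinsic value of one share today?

£217.48

Two-stage DDM. Project D₁…D_4 at 0.147, terminal growth 0.0288, discount at r = 0.0917.
D_1 = 10.1968
D_2 = 11.6958
D_3 = 13.4150
D_4 = 15.3871
Terminal value at t=4: TV = D_5/(r−g) = 15.8302/(0.0917−0.0288) = 251.6725
P₀ = 10.1968/(1+0.0917)^1 + 11.6958/(1+0.0917)^2 + 13.4150/(1+0.0917)^3 + 15.3871/(1+0.0917)^4 + 251.6725/(1+0.0917)^4 = 217.4804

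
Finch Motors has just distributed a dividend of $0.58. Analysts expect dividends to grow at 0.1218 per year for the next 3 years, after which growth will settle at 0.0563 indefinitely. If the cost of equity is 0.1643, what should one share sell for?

Two-stage DDM. Project D₁…D_3 at 0.1218, terminal growth 0.0563, discount at r = 0.1643.
D_1 = 0.6506
D_2 = 0.7299
D_3 = 0.8188
Terminal value at t=3: TV = D_4/(r−g) = 0.8649/(0.1643−0.0563) = 8.0083
P₀ = 0.6506/(1+0.1643)^1 + 0.7299/(1+0.1643)^2 + 0.8188/(1+0.1643)^3 + 8.0083/(1+0.1643)^3 = 6.6899

$6.69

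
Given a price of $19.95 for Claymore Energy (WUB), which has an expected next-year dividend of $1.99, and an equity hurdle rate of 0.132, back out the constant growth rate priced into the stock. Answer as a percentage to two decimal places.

3.23%

From P₀ = D₁/(r − g), the implied growth is g = r − D₁/P₀.
g = 0.132 − 1.99/19.95 = 0.132 − 0.09975 = 0.03225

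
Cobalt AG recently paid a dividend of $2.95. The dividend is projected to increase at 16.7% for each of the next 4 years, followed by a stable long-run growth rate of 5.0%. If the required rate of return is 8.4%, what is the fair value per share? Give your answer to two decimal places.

Two-stage DDM. Project D₁…D_4 at 0.167, terminal growth 0.05, discount at r = 0.084.
D_1 = 3.4427
D_2 = 4.0176
D_3 = 4.6885
D_4 = 5.4715
Terminal value at t=4: TV = D_5/(r−g) = 5.7451/(0.084−0.05) = 168.9724
P₀ = 3.4427/(1+0.084)^1 + 4.0176/(1+0.084)^2 + 4.6885/(1+0.084)^3 + 5.4715/(1+0.084)^4 + 168.9724/(1+0.084)^4 = 136.6151

$136.62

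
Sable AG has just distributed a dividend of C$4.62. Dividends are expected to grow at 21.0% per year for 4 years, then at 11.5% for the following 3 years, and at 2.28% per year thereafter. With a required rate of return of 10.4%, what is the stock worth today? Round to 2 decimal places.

C$130.27

Three-stage DDM. Project D₁…D_7; terminal Gordon value at t=7 with g = 0.0228; discount at r = 0.104.
D_1 = 5.5902
D_2 = 6.7641
D_3 = 8.1846
D_4 = 9.9034
D_5 = 11.0423
D_6 = 12.3121
D_7 = 13.7280
TV_7 = 14.0410/(0.104−0.0228) = 172.9190
P₀ = Σ Dₜ/(1+r)ᵗ + TV_7/(1+r)^7 = 130.2723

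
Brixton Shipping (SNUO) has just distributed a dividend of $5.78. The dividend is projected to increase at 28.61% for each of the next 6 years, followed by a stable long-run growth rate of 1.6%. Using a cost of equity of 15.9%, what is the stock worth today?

$127.38

Two-stage DDM. Project D₁…D_6 at 0.2861, terminal growth 0.016, discount at r = 0.159.
D_1 = 7.4337
D_2 = 9.5604
D_3 = 12.2957
D_4 = 15.8135
D_5 = 20.3377
D_6 = 26.1563
Terminal value at t=6: TV = D_7/(r−g) = 26.5748/(0.159−0.016) = 185.8377
P₀ = 7.4337/(1+0.159)^1 + 9.5604/(1+0.159)^2 + 12.2957/(1+0.159)^3 + 15.8135/(1+0.159)^4 + 20.3377/(1+0.159)^5 + 26.1563/(1+0.159)^6 + 185.8377/(1+0.159)^6 = 127.3802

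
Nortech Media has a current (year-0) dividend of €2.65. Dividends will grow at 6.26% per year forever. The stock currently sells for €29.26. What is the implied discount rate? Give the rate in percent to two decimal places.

15.88%

Rearranging the constant-growth DDM: r = D₁/P₀ + g.
D₁ = 2.65 × (1 + 0.0626) = 2.8159.
r = 2.8159 / 29.26 + 0.0626 = 0.09624 + 0.0626 = 0.15884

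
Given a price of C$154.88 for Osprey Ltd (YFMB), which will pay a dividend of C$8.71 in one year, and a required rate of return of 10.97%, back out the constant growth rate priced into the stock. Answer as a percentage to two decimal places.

From P₀ = D₁/(r − g), the implied growth is g = r − D₁/P₀.
g = 0.1097 − 8.71/154.88 = 0.1097 − 0.05624 = 0.05346

5.35%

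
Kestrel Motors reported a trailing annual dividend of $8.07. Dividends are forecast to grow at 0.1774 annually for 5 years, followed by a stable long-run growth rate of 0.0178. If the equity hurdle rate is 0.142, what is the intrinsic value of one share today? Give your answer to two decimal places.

Two-stage DDM. Project D₁…D_5 at 0.1774, terminal growth 0.0178, discount at r = 0.142.
D_1 = 9.5016
D_2 = 11.1872
D_3 = 13.1718
D_4 = 15.5085
D_5 = 18.2597
Terminal value at t=5: TV = D_6/(r−g) = 18.5847/(0.142−0.0178) = 149.6355
P₀ = 9.5016/(1+0.142)^1 + 11.1872/(1+0.142)^2 + 13.1718/(1+0.142)^3 + 15.5085/(1+0.142)^4 + 18.2597/(1+0.142)^5 + 149.6355/(1+0.142)^5 = 121.2989

$121.30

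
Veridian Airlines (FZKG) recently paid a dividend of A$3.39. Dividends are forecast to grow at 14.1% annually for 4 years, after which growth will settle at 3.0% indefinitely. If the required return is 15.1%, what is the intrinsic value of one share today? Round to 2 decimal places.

Two-stage DDM. Project D₁…D_4 at 0.141, terminal growth 0.03, discount at r = 0.151.
D_1 = 3.8680
D_2 = 4.4134
D_3 = 5.0357
D_4 = 5.7457
Terminal value at t=4: TV = D_5/(r−g) = 5.9181/(0.151−0.03) = 48.9096
P₀ = 3.8680/(1+0.151)^1 + 4.4134/(1+0.151)^2 + 5.0357/(1+0.151)^3 + 5.7457/(1+0.151)^4 + 48.9096/(1+0.151)^4 = 41.1352

A$41.14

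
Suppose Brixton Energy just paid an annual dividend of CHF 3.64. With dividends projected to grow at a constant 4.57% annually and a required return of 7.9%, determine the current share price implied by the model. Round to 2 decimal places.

Gordon growth model: P₀ = D₁/(r − g). D₁ = 3.64 × (1 + 0.0457) = 3.8063.
P₀ = 3.8063 / (0.079 − 0.0457) = 3.8063 / 0.0333 = 114.3047

CHF 114.30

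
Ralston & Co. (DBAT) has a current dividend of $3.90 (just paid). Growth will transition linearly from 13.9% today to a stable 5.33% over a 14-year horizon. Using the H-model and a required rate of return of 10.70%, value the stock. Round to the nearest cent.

$120.06

H-model: P₀ = D₀[(1+g_L) + H(g_S−g_L)]/(r−g_L), with H = 14/2 = 7.
P₀ = 3.90 × [(1+0.0533) + 7×(0.139−0.0533)] / (0.107−0.0533)
   = 3.90 × 1.6532 / 0.0537 = 120.0648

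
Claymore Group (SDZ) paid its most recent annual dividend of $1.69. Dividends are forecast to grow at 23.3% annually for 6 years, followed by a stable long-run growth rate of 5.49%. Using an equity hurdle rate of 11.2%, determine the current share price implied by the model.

Two-stage DDM. Project D₁…D_6 at 0.233, terminal growth 0.0549, discount at r = 0.112.
D_1 = 2.0838
D_2 = 2.5693
D_3 = 3.1679
D_4 = 3.9061
D_5 = 4.8162
D_6 = 5.9383
Terminal value at t=6: TV = D_7/(r−g) = 6.2644/(0.112−0.0549) = 109.7085
P₀ = 2.0838/(1+0.112)^1 + 2.5693/(1+0.112)^2 + 3.1679/(1+0.112)^3 + 3.9061/(1+0.112)^4 + 4.8162/(1+0.112)^5 + 5.9383/(1+0.112)^6 + 109.7085/(1+0.112)^6 = 72.8080

$72.81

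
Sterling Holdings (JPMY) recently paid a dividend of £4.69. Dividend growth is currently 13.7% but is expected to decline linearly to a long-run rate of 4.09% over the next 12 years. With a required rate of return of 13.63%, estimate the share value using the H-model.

£79.52

H-model: P₀ = D₀[(1+g_L) + H(g_S−g_L)]/(r−g_L), with H = 12/2 = 6.
P₀ = 4.69 × [(1+0.0409) + 6×(0.137−0.0409)] / (0.1363−0.0409)
   = 4.69 × 1.6175 / 0.0954 = 79.5186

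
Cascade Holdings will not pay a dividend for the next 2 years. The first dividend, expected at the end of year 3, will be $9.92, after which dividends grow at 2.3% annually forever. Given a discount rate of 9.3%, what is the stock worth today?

Deferred-dividend DDM. At t=2 the remaining stream is a growing perpetuity with first payment D_3 = 9.92.
V_2 = D_3/(r−g) = 9.92/(0.093−0.023) = 141.7143
P₀ = V_2/(1+r)^2 = 141.7143/(1+0.093)^2 = 118.6242

$118.62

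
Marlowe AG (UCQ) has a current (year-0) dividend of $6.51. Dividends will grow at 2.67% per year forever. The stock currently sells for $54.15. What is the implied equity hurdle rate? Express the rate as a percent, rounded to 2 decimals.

Rearranging the constant-growth DDM: r = D₁/P₀ + g.
D₁ = 6.51 × (1 + 0.0267) = 6.6838.
r = 6.6838 / 54.15 + 0.0267 = 0.12343 + 0.0267 = 0.15013

15.01%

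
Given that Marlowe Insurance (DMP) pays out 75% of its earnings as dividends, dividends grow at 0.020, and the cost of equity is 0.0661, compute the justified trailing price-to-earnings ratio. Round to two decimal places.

16.59

Justified trailing P/E = b(1+g)/(r−g) = 0.75×(1+0.02)/(0.0661−0.02) = 16.5944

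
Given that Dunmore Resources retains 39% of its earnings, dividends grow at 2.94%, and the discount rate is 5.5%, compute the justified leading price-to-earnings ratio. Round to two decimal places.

Payout ratio b = 1 − 0.39 = 0.61.
Justified leading P/E = b/(r−g) = 0.61/(0.055−0.0294) = 23.8281

23.83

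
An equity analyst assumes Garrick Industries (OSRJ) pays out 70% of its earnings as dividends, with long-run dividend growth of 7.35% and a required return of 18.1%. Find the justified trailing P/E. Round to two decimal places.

Justified trailing P/E = b(1+g)/(r−g) = 0.70×(1+0.0735)/(0.181−0.0735) = 6.9902

6.99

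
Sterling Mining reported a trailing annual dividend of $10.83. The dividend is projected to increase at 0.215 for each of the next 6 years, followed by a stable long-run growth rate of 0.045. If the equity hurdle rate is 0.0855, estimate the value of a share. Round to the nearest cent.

$647.70

Two-stage DDM. Project D₁…D_6 at 0.215, terminal growth 0.045, discount at r = 0.0855.
D_1 = 13.1585
D_2 = 15.9875
D_3 = 19.4248
D_4 = 23.6012
D_5 = 28.6754
D_6 = 34.8406
Terminal value at t=6: TV = D_7/(r−g) = 36.4085/(0.0855−0.045) = 898.9745
P₀ = 13.1585/(1+0.0855)^1 + 15.9875/(1+0.0855)^2 + 19.4248/(1+0.0855)^3 + 23.6012/(1+0.0855)^4 + 28.6754/(1+0.0855)^5 + 34.8406/(1+0.0855)^6 + 898.9745/(1+0.0855)^6 = 647.6996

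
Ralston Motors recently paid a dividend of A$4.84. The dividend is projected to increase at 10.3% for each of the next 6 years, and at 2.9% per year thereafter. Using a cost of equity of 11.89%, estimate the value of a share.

Two-stage DDM. Project D₁…D_6 at 0.103, terminal growth 0.029, discount at r = 0.1189.
D_1 = 5.3385
D_2 = 5.8884
D_3 = 6.4949
D_4 = 7.1639
D_5 = 7.9017
D_6 = 8.7156
Terminal value at t=6: TV = D_7/(r−g) = 8.9684/(0.1189−0.029) = 99.7595
P₀ = 5.3385/(1+0.1189)^1 + 5.8884/(1+0.1189)^2 + 6.4949/(1+0.1189)^3 + 7.1639/(1+0.1189)^4 + 7.9017/(1+0.1189)^5 + 8.7156/(1+0.1189)^6 + 99.7595/(1+0.1189)^6 = 78.4695

A$78.47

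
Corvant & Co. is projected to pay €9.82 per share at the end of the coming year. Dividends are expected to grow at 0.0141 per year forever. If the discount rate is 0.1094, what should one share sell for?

Gordon growth model: P₀ = D₁/(r − g), with D₁ = 9.82 given directly.
P₀ = 9.8200 / (0.1094 − 0.0141) = 9.8200 / 0.0953 = 103.0430

€103.04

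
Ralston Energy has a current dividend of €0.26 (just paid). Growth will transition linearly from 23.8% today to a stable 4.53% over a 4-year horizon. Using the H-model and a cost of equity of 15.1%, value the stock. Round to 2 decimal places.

€3.52

H-model: P₀ = D₀[(1+g_L) + H(g_S−g_L)]/(r−g_L), with H = 4/2 = 2.
P₀ = 0.26 × [(1+0.0453) + 2×(0.238−0.0453)] / (0.151−0.0453)
   = 0.26 × 1.4307 / 0.1057 = 3.5192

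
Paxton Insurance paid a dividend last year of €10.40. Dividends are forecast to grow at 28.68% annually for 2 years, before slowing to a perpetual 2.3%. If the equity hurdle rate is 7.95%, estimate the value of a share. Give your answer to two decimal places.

€294.74

Two-stage DDM. Project D₁…D_2 at 0.2868, terminal growth 0.023, discount at r = 0.0795.
D_1 = 13.3827
D_2 = 17.2209
Terminal value at t=2: TV = D_3/(r−g) = 17.6170/(0.0795−0.023) = 311.8047
P₀ = 13.3827/(1+0.0795)^1 + 17.2209/(1+0.0795)^2 + 311.8047/(1+0.0795)^2 = 294.7449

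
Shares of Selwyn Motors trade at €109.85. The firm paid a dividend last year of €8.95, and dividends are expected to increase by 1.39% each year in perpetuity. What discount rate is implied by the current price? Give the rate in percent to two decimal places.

9.65%

Rearranging the constant-growth DDM: r = D₁/P₀ + g.
D₁ = 8.95 × (1 + 0.0139) = 9.0744.
r = 9.0744 / 109.85 + 0.0139 = 0.08261 + 0.0139 = 0.09651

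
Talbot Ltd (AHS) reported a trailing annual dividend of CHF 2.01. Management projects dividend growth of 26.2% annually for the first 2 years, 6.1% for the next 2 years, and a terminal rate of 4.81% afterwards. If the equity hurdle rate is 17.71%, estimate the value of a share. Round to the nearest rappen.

CHF 23.68

Three-stage DDM. Project D₁…D_4; terminal Gordon value at t=4 with g = 0.0481; discount at r = 0.1771.
D_1 = 2.5366
D_2 = 3.2012
D_3 = 3.3965
D_4 = 3.6037
TV_4 = 3.7770/(0.1771−0.0481) = 29.2792
P₀ = Σ Dₜ/(1+r)ᵗ + TV_4/(1+r)^4 = 23.6763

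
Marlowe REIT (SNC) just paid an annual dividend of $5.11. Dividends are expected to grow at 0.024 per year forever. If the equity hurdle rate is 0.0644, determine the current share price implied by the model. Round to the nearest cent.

$129.52

Gordon growth model: P₀ = D₁/(r − g). D₁ = 5.11 × (1 + 0.024) = 5.2326.
P₀ = 5.2326 / (0.0644 − 0.024) = 5.2326 / 0.0404 = 129.5208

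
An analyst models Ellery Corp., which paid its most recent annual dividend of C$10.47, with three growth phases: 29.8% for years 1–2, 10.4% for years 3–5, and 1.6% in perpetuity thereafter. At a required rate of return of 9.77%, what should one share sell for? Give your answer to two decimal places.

Three-stage DDM. Project D₁…D_5; terminal Gordon value at t=5 with g = 0.016; discount at r = 0.0977.
D_1 = 13.5901
D_2 = 17.6399
D_3 = 19.4744
D_4 = 21.4998
D_5 = 23.7358
TV_5 = 24.1155/(0.0977−0.016) = 295.1719
P₀ = Σ Dₜ/(1+r)ᵗ + TV_5/(1+r)^5 = 256.6515

C$256.65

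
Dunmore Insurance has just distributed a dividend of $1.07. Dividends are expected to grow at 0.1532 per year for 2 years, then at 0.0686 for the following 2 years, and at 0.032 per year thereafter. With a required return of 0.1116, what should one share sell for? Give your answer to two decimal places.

Three-stage DDM. Project D₁…D_4; terminal Gordon value at t=4 with g = 0.032; discount at r = 0.1116.
D_1 = 1.2339
D_2 = 1.4230
D_3 = 1.5206
D_4 = 1.6249
TV_4 = 1.6769/(0.1116−0.032) = 21.0664
P₀ = Σ Dₜ/(1+r)ᵗ + TV_4/(1+r)^4 = 18.2302

$18.23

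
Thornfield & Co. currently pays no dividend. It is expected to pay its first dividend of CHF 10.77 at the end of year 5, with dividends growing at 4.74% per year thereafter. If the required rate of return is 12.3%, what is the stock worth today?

Deferred-dividend DDM. At t=4 the remaining stream is a growing perpetuity with first payment D_5 = 10.77.
V_4 = D_5/(r−g) = 10.77/(0.123−0.0474) = 142.4603
P₀ = V_4/(1+r)^4 = 142.4603/(1+0.123)^4 = 89.5725

CHF 89.57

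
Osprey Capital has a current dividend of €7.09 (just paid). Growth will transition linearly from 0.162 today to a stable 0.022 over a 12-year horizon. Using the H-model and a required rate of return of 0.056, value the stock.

H-model: P₀ = D₀[(1+g_L) + H(g_S−g_L)]/(r−g_L), with H = 12/2 = 6.
P₀ = 7.09 × [(1+0.022) + 6×(0.162−0.022)] / (0.056−0.022)
   = 7.09 × 1.8620 / 0.034 = 388.2818

€388.28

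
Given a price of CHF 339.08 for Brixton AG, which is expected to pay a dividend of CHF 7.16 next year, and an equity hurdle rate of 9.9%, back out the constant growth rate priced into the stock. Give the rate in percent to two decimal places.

7.79%

From P₀ = D₁/(r − g), the implied growth is g = r − D₁/P₀.
g = 0.099 − 7.16/339.08 = 0.099 − 0.02112 = 0.07788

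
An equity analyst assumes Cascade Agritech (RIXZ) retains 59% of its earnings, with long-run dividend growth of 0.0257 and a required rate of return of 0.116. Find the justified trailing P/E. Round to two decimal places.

4.66

Payout ratio b = 1 − 0.59 = 0.41.
Justified trailing P/E = b(1+g)/(r−g) = 0.41×(1+0.0257)/(0.116−0.0257) = 4.6571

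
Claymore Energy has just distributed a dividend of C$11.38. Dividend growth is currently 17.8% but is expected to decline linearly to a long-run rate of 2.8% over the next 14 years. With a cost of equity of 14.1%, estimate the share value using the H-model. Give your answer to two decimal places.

H-model: P₀ = D₀[(1+g_L) + H(g_S−g_L)]/(r−g_L), with H = 14/2 = 7.
P₀ = 11.38 × [(1+0.028) + 7×(0.178−0.028)] / (0.141−0.028)
   = 11.38 × 2.0780 / 0.113 = 209.2712

C$209.27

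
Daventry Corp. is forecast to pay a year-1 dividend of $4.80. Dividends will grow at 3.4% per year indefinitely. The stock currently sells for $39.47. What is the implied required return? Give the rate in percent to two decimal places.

Rearranging the constant-growth DDM: r = D₁/P₀ + g.
r = 4.8000 / 39.47 + 0.034 = 0.12161 + 0.034 = 0.15561

15.56%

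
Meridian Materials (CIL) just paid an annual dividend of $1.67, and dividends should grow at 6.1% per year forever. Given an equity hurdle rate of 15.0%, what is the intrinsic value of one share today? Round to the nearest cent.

$19.91

Gordon growth model: P₀ = D₁/(r − g). D₁ = 1.67 × (1 + 0.061) = 1.7719.
P₀ = 1.7719 / (0.15 − 0.061) = 1.7719 / 0.089 = 19.9087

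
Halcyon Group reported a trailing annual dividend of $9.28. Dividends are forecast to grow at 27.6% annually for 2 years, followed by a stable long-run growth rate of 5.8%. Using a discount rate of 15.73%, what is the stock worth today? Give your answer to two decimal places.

$141.71

Two-stage DDM. Project D₁…D_2 at 0.276, terminal growth 0.058, discount at r = 0.1573.
D_1 = 11.8413
D_2 = 15.1095
Terminal value at t=2: TV = D_3/(r−g) = 15.9858/(0.1573−0.058) = 160.9851
P₀ = 11.8413/(1+0.1573)^1 + 15.1095/(1+0.1573)^2 + 160.9851/(1+0.1573)^2 = 141.7101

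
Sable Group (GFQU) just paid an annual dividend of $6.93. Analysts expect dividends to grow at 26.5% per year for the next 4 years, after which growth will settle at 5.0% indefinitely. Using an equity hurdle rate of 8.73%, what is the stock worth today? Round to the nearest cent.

Two-stage DDM. Project D₁…D_4 at 0.265, terminal growth 0.05, discount at r = 0.0873.
D_1 = 8.7665
D_2 = 11.0896
D_3 = 14.0283
D_4 = 17.7458
Terminal value at t=4: TV = D_5/(r−g) = 18.6331/(0.0873−0.05) = 499.5464
P₀ = 8.7665/(1+0.0873)^1 + 11.0896/(1+0.0873)^2 + 14.0283/(1+0.0873)^3 + 17.7458/(1+0.0873)^4 + 499.5464/(1+0.0873)^4 = 398.4726

$398.47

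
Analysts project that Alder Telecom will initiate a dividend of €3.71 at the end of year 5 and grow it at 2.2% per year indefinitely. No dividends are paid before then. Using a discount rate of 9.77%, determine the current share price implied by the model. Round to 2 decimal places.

Deferred-dividend DDM. At t=4 the remaining stream is a growing perpetuity with first payment D_5 = 3.71.
V_4 = D_5/(r−g) = 3.71/(0.0977−0.022) = 49.0092
P₀ = V_4/(1+r)^4 = 49.0092/(1+0.0977)^4 = 33.7554

€33.76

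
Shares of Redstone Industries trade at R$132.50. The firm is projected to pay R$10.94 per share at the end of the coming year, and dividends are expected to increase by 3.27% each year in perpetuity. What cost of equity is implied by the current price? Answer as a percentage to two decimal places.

11.53%

Rearranging the constant-growth DDM: r = D₁/P₀ + g.
r = 10.9400 / 132.50 + 0.0327 = 0.08257 + 0.0327 = 0.11527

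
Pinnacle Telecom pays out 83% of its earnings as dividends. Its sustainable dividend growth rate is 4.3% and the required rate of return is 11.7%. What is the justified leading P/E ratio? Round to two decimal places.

11.22

Justified leading P/E = b/(r−g) = 0.83/(0.117−0.043) = 11.2162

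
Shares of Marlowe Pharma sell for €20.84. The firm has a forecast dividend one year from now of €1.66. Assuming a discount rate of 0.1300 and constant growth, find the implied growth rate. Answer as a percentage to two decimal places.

From P₀ = D₁/(r − g), the implied growth is g = r − D₁/P₀.
g = 0.13 − 1.66/20.84 = 0.13 − 0.07965 = 0.05035

5.03%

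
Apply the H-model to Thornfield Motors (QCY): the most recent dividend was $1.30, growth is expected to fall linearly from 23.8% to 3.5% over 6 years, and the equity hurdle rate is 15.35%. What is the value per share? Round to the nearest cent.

$18.04

H-model: P₀ = D₀[(1+g_L) + H(g_S−g_L)]/(r−g_L), with H = 6/2 = 3.
P₀ = 1.30 × [(1+0.035) + 3×(0.238−0.035)] / (0.1535−0.035)
   = 1.30 × 1.6440 / 0.1185 = 18.0354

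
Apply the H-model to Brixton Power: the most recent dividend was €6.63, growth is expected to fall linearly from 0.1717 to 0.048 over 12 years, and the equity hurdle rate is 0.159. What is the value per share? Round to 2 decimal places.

€106.93

H-model: P₀ = D₀[(1+g_L) + H(g_S−g_L)]/(r−g_L), with H = 12/2 = 6.
P₀ = 6.63 × [(1+0.048) + 6×(0.1717−0.048)] / (0.159−0.048)
   = 6.63 × 1.7902 / 0.111 = 106.9282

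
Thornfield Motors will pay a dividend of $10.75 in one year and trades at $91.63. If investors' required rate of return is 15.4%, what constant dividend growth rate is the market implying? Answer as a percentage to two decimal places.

From P₀ = D₁/(r − g), the implied growth is g = r − D₁/P₀.
g = 0.154 − 10.75/91.63 = 0.154 − 0.11732 = 0.03668

3.67%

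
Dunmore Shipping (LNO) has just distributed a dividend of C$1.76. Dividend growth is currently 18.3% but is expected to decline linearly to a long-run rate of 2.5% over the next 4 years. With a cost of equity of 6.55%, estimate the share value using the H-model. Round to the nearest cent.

H-model: P₀ = D₀[(1+g_L) + H(g_S−g_L)]/(r−g_L), with H = 4/2 = 2.
P₀ = 1.76 × [(1+0.025) + 2×(0.183−0.025)] / (0.0655−0.025)
   = 1.76 × 1.3410 / 0.0405 = 58.2756

C$58.28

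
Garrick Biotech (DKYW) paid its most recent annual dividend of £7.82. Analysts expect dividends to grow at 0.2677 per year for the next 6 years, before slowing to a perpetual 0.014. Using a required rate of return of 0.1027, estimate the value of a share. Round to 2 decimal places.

Two-stage DDM. Project D₁…D_6 at 0.2677, terminal growth 0.014, discount at r = 0.1027.
D_1 = 9.9134
D_2 = 12.5672
D_3 = 15.9315
D_4 = 20.1963
D_5 = 25.6029
D_6 = 32.4568
Terminal value at t=6: TV = D_7/(r−g) = 32.9112/(0.1027−0.014) = 371.0394
P₀ = 9.9134/(1+0.1027)^1 + 12.5672/(1+0.1027)^2 + 15.9315/(1+0.1027)^3 + 20.1963/(1+0.1027)^4 + 25.6029/(1+0.1027)^5 + 32.4568/(1+0.1027)^6 + 371.0394/(1+0.1027)^6 = 285.0082

£285.01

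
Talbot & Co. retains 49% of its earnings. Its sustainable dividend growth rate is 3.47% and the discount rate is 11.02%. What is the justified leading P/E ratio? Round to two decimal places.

6.75

Payout ratio b = 1 − 0.49 = 0.51.
Justified leading P/E = b/(r−g) = 0.51/(0.1102−0.0347) = 6.7550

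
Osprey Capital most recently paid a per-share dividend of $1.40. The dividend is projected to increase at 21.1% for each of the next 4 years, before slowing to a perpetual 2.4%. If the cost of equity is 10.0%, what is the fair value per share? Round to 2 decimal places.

Two-stage DDM. Project D₁…D_4 at 0.211, terminal growth 0.024, discount at r = 0.1.
D_1 = 1.6954
D_2 = 2.0531
D_3 = 2.4863
D_4 = 3.0110
Terminal value at t=4: TV = D_5/(r−g) = 3.0832/(0.1−0.024) = 40.5687
P₀ = 1.6954/(1+0.1)^1 + 2.0531/(1+0.1)^2 + 2.4863/(1+0.1)^3 + 3.0110/(1+0.1)^4 + 40.5687/(1+0.1)^4 = 34.8716

$34.87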